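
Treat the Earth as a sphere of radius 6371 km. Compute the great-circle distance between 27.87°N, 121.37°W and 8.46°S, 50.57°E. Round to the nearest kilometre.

17697 km

Δλ = 50.57 − -121.37 = 171.94°.
Δφ = -8.46 − 27.87 = -36.33°.
a = sin²(Δφ/2) + cos φ₁ · cos φ₂ · sin²(Δλ/2) = 0.967264.
c = 2·atan2(√a, √(1−a)) = 2.77772 rad → d = 6371·c ≈ 17696.88 km.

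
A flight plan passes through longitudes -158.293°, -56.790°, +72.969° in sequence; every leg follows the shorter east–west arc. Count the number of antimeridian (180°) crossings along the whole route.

Leg 1: -158.293° → -56.790°, shortest Δλ = 101.503° (east) — does not cross 180°.
Leg 2: -56.790° → +72.969°, shortest Δλ = 129.759° (east) — does not cross 180°.
Total crossings: 0.

0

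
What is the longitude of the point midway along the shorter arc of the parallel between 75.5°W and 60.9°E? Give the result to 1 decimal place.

Signed shortest Δλ from -75.5° to +60.9° is +136.4°.
Midpoint longitude = -75.5° + (+136.4°)/2 = -75.5° + 68.2° = -7.3°.

7.3°W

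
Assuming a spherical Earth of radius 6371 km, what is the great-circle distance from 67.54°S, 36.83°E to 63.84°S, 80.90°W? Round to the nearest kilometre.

4594 km

Δλ = -80.90 − 36.83 = -117.73°.
Δφ = -63.84 − -67.54 = 3.70°.
a = sin²(Δφ/2) + cos φ₁ · cos φ₂ · sin²(Δλ/2) = 0.124445.
c = 2·atan2(√a, √(1−a)) = 0.72105 rad → d = 6371·c ≈ 4593.84 km.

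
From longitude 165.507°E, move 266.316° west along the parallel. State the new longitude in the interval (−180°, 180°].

100.809°W

Start at +165.507°; shift −266.316° → -100.809°.
-100.809° already lies in (−180°, 180°].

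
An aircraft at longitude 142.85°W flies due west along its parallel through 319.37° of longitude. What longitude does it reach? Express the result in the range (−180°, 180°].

Start at -142.85°; shift −319.37° → -462.22°.
-462.22° lies outside (−180°, 180°]; add 360° → -102.22°.

102.22°W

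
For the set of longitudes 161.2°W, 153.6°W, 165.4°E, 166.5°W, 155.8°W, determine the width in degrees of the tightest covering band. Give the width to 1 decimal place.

41.0°

Sort the longitudes: -166.5°, -161.2°, -155.8°, -153.6°, +165.4°.
Eastward gaps between consecutive values (wrapping around): 5.3°, 5.4°, 2.2°, 319.0°, 28.1°.
Largest gap = 319.0° ⇒ minimal covering band is its complement: 360° − 319.0° = 41.0°.
Band runs from +165.4° eastward to -153.6°, crossing the antimeridian.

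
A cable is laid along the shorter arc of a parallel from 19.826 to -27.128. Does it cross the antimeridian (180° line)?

Signed shortest Δλ = ((-27.128 − 19.826 + 180) mod 360) − 180 = -46.954°.
Going west by 46.954° from +19.826° reaches -27.128° without touching 180°.

No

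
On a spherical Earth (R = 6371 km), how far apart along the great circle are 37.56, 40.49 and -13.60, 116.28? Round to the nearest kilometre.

9716 km

Δλ = 116.28 − 40.49 = 75.79°.
Δφ = -13.60 − 37.56 = -51.16°.
a = sin²(Δφ/2) + cos φ₁ · cos φ₂ · sin²(Δλ/2) = 0.477102.
c = 2·atan2(√a, √(1−a)) = 1.52498 rad → d = 6371·c ≈ 9715.67 km.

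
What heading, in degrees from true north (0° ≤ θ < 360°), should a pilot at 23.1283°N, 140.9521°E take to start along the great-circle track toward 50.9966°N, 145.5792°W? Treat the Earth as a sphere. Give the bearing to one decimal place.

43.1°

Δλ = -145.5792 − 140.9521 = -286.5313°; wrapped into (−180°, 180°]: 73.4687°.
θ = atan2( sin Δλ · cos φ₂ , cos φ₁ · sin φ₂ − sin φ₁ · cos φ₂ · cos Δλ )
  = atan2(0.60335, 0.64431) = 43.120° → normalised to [0°, 360°): 43.120°.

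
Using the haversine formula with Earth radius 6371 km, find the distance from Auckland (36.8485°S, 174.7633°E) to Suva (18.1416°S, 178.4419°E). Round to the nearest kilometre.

Δλ = 178.4419 − 174.7633 = 3.6786°.
Δφ = -18.1416 − -36.8485 = 18.7069°.
a = sin²(Δφ/2) + cos φ₁ · cos φ₂ · sin²(Δλ/2) = 0.027198.
c = 2·atan2(√a, √(1−a)) = 0.33135 rad → d = 6371·c ≈ 2111.01 km.

2111 km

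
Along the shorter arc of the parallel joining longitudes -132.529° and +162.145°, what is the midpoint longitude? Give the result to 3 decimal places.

Signed shortest Δλ from -132.529° to +162.145° is -65.326°.
Midpoint longitude = -132.529° + (-65.326°)/2 = -132.529° − 32.663° = -165.192°.
(The naïve average (-132.529 + +162.145)/2 = 14.808° is on the wrong side of the globe.)

-165.192°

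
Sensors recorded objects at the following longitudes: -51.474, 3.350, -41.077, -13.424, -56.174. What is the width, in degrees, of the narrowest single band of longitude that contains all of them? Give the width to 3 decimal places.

59.524°

Sort the longitudes: -56.174°, -51.474°, -41.077°, -13.424°, +3.350°.
Eastward gaps between consecutive values (wrapping around): 4.700°, 10.397°, 27.653°, 16.774°, 300.476°.
Largest gap = 300.476° ⇒ minimal covering band is its complement: 360° − 300.476° = 59.524°.
Band runs from -56.174° eastward to +3.350°.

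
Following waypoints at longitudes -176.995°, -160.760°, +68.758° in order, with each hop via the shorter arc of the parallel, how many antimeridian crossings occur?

1

Leg 1: -176.995° → -160.760°, shortest Δλ = 16.235° (east) — does not cross 180°.
Leg 2: -160.760° → +68.758°, shortest Δλ = -130.482° (west) — crosses 180°.
Total crossings: 1.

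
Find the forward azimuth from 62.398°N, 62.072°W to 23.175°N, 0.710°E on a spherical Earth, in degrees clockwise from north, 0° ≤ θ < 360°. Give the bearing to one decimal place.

103.1°

Δλ = 0.710 − -62.072 = 62.782°.
θ = atan2( sin Δλ · cos φ₂ , cos φ₁ · sin φ₂ − sin φ₁ · cos φ₂ · cos Δλ )
  = atan2(0.81751, -0.19028) = 103.102° → normalised to [0°, 360°): 103.102°.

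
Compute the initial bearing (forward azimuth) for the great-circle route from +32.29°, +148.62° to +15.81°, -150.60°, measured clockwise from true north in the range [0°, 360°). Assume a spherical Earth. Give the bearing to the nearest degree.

Δλ = -150.60 − 148.62 = -299.22°; wrapped into (−180°, 180°]: 60.78°.
θ = atan2( sin Δλ · cos φ₂ , cos φ₁ · sin φ₂ − sin φ₁ · cos φ₂ · cos Δλ )
  = atan2(0.83974, -0.02060) = 91.405° → normalised to [0°, 360°): 91.405°.

91°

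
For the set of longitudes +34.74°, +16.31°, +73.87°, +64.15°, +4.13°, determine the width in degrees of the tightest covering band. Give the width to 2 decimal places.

Sort the longitudes: +4.13°, +16.31°, +34.74°, +64.15°, +73.87°.
Eastward gaps between consecutive values (wrapping around): 12.18°, 18.43°, 29.41°, 9.72°, 290.26°.
Largest gap = 290.26° ⇒ minimal covering band is its complement: 360° − 290.26° = 69.74°.
Band runs from +4.13° eastward to +73.87°.

69.74°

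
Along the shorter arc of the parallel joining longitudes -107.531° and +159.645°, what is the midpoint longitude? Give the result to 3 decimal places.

Signed shortest Δλ from -107.531° to +159.645° is -92.824°.
Midpoint longitude = -107.531° + (-92.824°)/2 = -107.531° − 46.412° = -153.943°.
(The naïve average (-107.531 + +159.645)/2 = 26.057° is on the wrong side of the globe.)

-153.943°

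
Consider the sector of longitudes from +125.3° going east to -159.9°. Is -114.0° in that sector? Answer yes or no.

No

Band width going east from +125.3° to -159.9°: ((-159.9 − 125.3) mod 360) = 74.8°.
Offset of -114.0° east of the west edge: ((-114.0 − 125.3) mod 360) = 120.7°.
120.7° > 74.8° ⇒ outside.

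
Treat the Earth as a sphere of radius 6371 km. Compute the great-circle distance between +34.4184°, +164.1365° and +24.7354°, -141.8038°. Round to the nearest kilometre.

5276 km

Δλ = -141.8038 − 164.1365 = -305.9403°; wrapped into (−180°, 180°]: 54.0597°.
Δφ = 24.7354 − 34.4184 = -9.6830°.
a = sin²(Δφ/2) + cos φ₁ · cos φ₂ · sin²(Δλ/2) = 0.161864.
c = 2·atan2(√a, √(1−a)) = 0.82811 rad → d = 6371·c ≈ 5275.86 km.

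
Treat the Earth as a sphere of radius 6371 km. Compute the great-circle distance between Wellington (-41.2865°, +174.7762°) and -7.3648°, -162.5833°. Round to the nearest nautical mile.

Δλ = -162.5833 − 174.7762 = -337.3595°; wrapped into (−180°, 180°]: 22.6405°.
Δφ = -7.3648 − -41.2865 = 33.9217°.
a = sin²(Δφ/2) + cos φ₁ · cos φ₂ · sin²(Δλ/2) = 0.113813.
c = 2·atan2(√a, √(1−a)) = 0.68823 rad → d = 6371·c ≈ 4384.70 km ≈ 2367.55 nmi.

2368 nmi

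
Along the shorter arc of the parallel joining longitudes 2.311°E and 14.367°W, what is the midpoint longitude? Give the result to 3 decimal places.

6.028°W

Signed shortest Δλ from +2.311° to -14.367° is -16.678°.
Midpoint longitude = +2.311° + (-16.678°)/2 = +2.311° − 8.339° = -6.028°.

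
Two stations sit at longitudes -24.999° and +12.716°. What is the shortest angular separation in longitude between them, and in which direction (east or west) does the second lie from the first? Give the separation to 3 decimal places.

37.715° east

Raw difference: 12.716 − -24.999 = 37.715°.
Normalise into (−180°, 180°]: 37.715° stays 37.715°.
Positive ⇒ the second point lies to the east; separation 37.715°.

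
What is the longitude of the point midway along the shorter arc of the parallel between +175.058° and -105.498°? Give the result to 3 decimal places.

Signed shortest Δλ from +175.058° to -105.498° is +79.444°.
Midpoint longitude = +175.058° + (+79.444°)/2 = +175.058° + 39.722° = +214.780°.
Normalise into (−180°, 180°]: -145.220°.
(The naïve average (+175.058 + -105.498)/2 = 34.78° is on the wrong side of the globe.)

-145.220°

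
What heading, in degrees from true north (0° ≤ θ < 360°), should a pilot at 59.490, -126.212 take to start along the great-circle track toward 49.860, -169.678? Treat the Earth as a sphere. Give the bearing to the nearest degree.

268°

Δλ = -169.678 − -126.212 = -43.466°.
θ = atan2( sin Δλ · cos φ₂ , cos φ₁ · sin φ₂ − sin φ₁ · cos φ₂ · cos Δλ )
  = atan2(-0.44348, -0.01499) = -91.935° → normalised to [0°, 360°): 268.065°.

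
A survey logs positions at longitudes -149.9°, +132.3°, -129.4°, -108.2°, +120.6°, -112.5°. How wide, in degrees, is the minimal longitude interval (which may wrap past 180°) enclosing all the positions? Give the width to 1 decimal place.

131.2°

Sort the longitudes: -149.9°, -129.4°, -112.5°, -108.2°, +120.6°, +132.3°.
Eastward gaps between consecutive values (wrapping around): 20.5°, 16.9°, 4.3°, 228.8°, 11.7°, 77.8°.
Largest gap = 228.8° ⇒ minimal covering band is its complement: 360° − 228.8° = 131.2°.
Band runs from +120.6° eastward to -108.2°, crossing the antimeridian.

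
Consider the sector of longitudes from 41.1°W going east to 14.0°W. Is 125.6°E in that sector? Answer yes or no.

Band width going east from -41.1° to -14.0°: ((-14.0 − -41.1) mod 360) = 27.1°.
Offset of +125.6° east of the west edge: ((125.6 − -41.1) mod 360) = 166.7°.
166.7° > 27.1° ⇒ outside.

No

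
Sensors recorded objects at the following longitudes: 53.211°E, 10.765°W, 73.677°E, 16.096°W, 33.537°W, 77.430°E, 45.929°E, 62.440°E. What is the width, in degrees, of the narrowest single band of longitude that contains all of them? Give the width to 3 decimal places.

Sort the longitudes: -33.537°, -16.096°, -10.765°, +45.929°, +53.211°, +62.440°, +73.677°, +77.430°.
Eastward gaps between consecutive values (wrapping around): 17.441°, 5.331°, 56.694°, 7.282°, 9.229°, 11.237°, 3.753°, 249.033°.
Largest gap = 249.033° ⇒ minimal covering band is its complement: 360° − 249.033° = 110.967°.
Band runs from -33.537° eastward to +77.430°.

110.967°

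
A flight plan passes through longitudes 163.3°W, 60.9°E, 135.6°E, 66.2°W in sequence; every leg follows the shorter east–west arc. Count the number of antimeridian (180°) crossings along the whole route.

Leg 1: -163.3° → +60.9°, shortest Δλ = -135.8° (west) — crosses 180°.
Leg 2: +60.9° → +135.6°, shortest Δλ = 74.7° (east) — does not cross 180°.
Leg 3: +135.6° → -66.2°, shortest Δλ = 158.2° (east) — crosses 180°.
Total crossings: 2.

2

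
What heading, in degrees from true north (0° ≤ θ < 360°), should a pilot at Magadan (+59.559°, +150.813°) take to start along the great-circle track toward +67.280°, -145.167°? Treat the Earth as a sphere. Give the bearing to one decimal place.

47.2°

Δλ = -145.167 − 150.813 = -295.980°; wrapped into (−180°, 180°]: 64.020°.
θ = atan2( sin Δλ · cos φ₂ , cos φ₁ · sin φ₂ − sin φ₁ · cos φ₂ · cos Δλ )
  = atan2(0.34720, 0.32147) = 47.204° → normalised to [0°, 360°): 47.204°.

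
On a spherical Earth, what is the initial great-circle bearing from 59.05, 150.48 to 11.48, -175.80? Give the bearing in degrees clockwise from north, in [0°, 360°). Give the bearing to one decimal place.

137.6°

Δλ = -175.80 − 150.48 = -326.28°; wrapped into (−180°, 180°]: 33.72°.
θ = atan2( sin Δλ · cos φ₂ , cos φ₁ · sin φ₂ − sin φ₁ · cos φ₂ · cos Δλ )
  = atan2(0.54403, -0.59670) = 137.644° → normalised to [0°, 360°): 137.644°.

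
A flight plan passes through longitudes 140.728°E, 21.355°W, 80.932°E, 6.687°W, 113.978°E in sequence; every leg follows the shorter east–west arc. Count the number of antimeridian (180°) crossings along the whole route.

Leg 1: +140.728° → -21.355°, shortest Δλ = -162.083° (west) — does not cross 180°.
Leg 2: -21.355° → +80.932°, shortest Δλ = 102.287° (east) — does not cross 180°.
Leg 3: +80.932° → -6.687°, shortest Δλ = -87.619° (west) — does not cross 180°.
Leg 4: -6.687° → +113.978°, shortest Δλ = 120.665° (east) — does not cross 180°.
Total crossings: 0.

0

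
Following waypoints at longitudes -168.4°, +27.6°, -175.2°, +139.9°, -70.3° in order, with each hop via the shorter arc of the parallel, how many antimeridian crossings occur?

4

Leg 1: -168.4° → +27.6°, shortest Δλ = -164.0° (west) — crosses 180°.
Leg 2: +27.6° → -175.2°, shortest Δλ = 157.2° (east) — crosses 180°.
Leg 3: -175.2° → +139.9°, shortest Δλ = -44.9° (west) — crosses 180°.
Leg 4: +139.9° → -70.3°, shortest Δλ = 149.8° (east) — crosses 180°.
Total crossings: 4.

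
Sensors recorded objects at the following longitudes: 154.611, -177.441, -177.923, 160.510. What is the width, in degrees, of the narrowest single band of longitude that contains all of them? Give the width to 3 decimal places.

Sort the longitudes: -177.923°, -177.441°, +154.611°, +160.510°.
Eastward gaps between consecutive values (wrapping around): 0.482°, 332.052°, 5.899°, 21.567°.
Largest gap = 332.052° ⇒ minimal covering band is its complement: 360° − 332.052° = 27.948°.
Band runs from +154.611° eastward to -177.441°, crossing the antimeridian.

27.948°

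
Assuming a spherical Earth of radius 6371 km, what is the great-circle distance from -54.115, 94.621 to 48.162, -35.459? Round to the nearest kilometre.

16546 km

Δλ = -35.459 − 94.621 = -130.080°.
Δφ = 48.162 − -54.115 = 102.277°.
a = sin²(Δφ/2) + cos φ₁ · cos φ₂ · sin²(Δλ/2) = 0.927680.
c = 2·atan2(√a, √(1−a)) = 2.59704 rad → d = 6371·c ≈ 16545.76 km.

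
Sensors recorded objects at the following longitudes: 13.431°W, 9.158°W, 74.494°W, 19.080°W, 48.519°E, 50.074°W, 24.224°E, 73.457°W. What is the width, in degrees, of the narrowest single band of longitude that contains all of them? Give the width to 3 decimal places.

Sort the longitudes: -74.494°, -73.457°, -50.074°, -19.080°, -13.431°, -9.158°, +24.224°, +48.519°.
Eastward gaps between consecutive values (wrapping around): 1.037°, 23.383°, 30.994°, 5.649°, 4.273°, 33.382°, 24.295°, 236.987°.
Largest gap = 236.987° ⇒ minimal covering band is its complement: 360° − 236.987° = 123.013°.
Band runs from -74.494° eastward to +48.519°.

123.013°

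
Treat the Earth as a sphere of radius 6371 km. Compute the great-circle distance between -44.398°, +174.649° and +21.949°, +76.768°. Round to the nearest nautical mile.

6642 nmi

Δλ = 76.768 − 174.649 = -97.881°.
Δφ = 21.949 − -44.398 = 66.347°.
a = sin²(Δφ/2) + cos φ₁ · cos φ₂ · sin²(Δλ/2) = 0.676190.
c = 2·atan2(√a, √(1−a)) = 1.93091 rad → d = 6371·c ≈ 12301.82 km ≈ 6642.45 nmi.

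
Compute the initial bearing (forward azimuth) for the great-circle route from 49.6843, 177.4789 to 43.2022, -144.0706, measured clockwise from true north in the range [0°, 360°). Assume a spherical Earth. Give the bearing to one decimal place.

89.0°

Δλ = -144.0706 − 177.4789 = -321.5495°; wrapped into (−180°, 180°]: 38.4505°.
θ = atan2( sin Δλ · cos φ₂ , cos φ₁ · sin φ₂ − sin φ₁ · cos φ₂ · cos Δλ )
  = atan2(0.45328, 0.00764) = 89.035° → normalised to [0°, 360°): 89.035°.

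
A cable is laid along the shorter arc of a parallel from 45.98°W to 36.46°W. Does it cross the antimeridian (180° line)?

No

Signed shortest Δλ = ((-36.46 − -45.98 + 180) mod 360) − 180 = 9.52°.
Going east by 9.52° from -45.98° reaches -36.46° without touching 180°.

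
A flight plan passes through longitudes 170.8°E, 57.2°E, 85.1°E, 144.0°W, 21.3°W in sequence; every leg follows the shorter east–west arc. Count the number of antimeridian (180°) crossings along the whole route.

Leg 1: +170.8° → +57.2°, shortest Δλ = -113.6° (west) — does not cross 180°.
Leg 2: +57.2° → +85.1°, shortest Δλ = 27.9° (east) — does not cross 180°.
Leg 3: +85.1° → -144.0°, shortest Δλ = 130.9° (east) — crosses 180°.
Leg 4: -144.0° → -21.3°, shortest Δλ = 122.7° (east) — does not cross 180°.
Total crossings: 1.

1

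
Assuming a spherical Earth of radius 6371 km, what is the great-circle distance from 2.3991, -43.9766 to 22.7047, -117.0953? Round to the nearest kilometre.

8174 km

Δλ = -117.0953 − -43.9766 = -73.1187°.
Δφ = 22.7047 − 2.3991 = 20.3056°.
a = sin²(Δφ/2) + cos φ₁ · cos φ₂ · sin²(Δλ/2) = 0.358096.
c = 2·atan2(√a, √(1−a)) = 1.28303 rad → d = 6371·c ≈ 8174.20 km.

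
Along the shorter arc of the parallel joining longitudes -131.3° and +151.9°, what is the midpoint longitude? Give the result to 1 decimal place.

-169.7°

Signed shortest Δλ from -131.3° to +151.9° is -76.8°.
Midpoint longitude = -131.3° + (-76.8°)/2 = -131.3° − 38.4° = -169.7°.
(The naïve average (-131.3 + +151.9)/2 = 10.3° is on the wrong side of the globe.)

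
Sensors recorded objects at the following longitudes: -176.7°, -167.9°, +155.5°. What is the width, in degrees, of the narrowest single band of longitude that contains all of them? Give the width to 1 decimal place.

Sort the longitudes: -176.7°, -167.9°, +155.5°.
Eastward gaps between consecutive values (wrapping around): 8.8°, 323.4°, 27.8°.
Largest gap = 323.4° ⇒ minimal covering band is its complement: 360° − 323.4° = 36.6°.
Band runs from +155.5° eastward to -167.9°, crossing the antimeridian.

36.6°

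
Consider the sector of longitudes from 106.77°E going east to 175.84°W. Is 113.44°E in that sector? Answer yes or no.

Yes

Band width going east from +106.77° to -175.84°: ((-175.84 − 106.77) mod 360) = 77.39°.
Offset of +113.44° east of the west edge: ((113.44 − 106.77) mod 360) = 6.67°.
6.67° ≤ 77.39° ⇒ inside.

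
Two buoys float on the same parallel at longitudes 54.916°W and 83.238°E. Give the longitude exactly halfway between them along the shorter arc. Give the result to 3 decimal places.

14.161°E

Signed shortest Δλ from -54.916° to +83.238° is +138.154°.
Midpoint longitude = -54.916° + (+138.154°)/2 = -54.916° + 69.077° = +14.161°.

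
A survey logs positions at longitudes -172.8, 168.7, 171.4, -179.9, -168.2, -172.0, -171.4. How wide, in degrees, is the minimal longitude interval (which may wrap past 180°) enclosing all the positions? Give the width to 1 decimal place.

Sort the longitudes: -179.9°, -172.8°, -172.0°, -171.4°, -168.2°, +168.7°, +171.4°.
Eastward gaps between consecutive values (wrapping around): 7.1°, 0.8°, 0.6°, 3.2°, 336.9°, 2.7°, 8.7°.
Largest gap = 336.9° ⇒ minimal covering band is its complement: 360° − 336.9° = 23.1°.
Band runs from +168.7° eastward to -168.2°, crossing the antimeridian.

23.1°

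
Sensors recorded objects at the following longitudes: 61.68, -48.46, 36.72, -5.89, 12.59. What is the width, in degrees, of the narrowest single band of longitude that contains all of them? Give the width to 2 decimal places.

110.14°

Sort the longitudes: -48.46°, -5.89°, +12.59°, +36.72°, +61.68°.
Eastward gaps between consecutive values (wrapping around): 42.57°, 18.48°, 24.13°, 24.96°, 249.86°.
Largest gap = 249.86° ⇒ minimal covering band is its complement: 360° − 249.86° = 110.14°.
Band runs from -48.46° eastward to +61.68°.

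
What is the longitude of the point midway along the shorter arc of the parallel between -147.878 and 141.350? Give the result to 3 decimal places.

+176.736°

Signed shortest Δλ from -147.878° to +141.350° is -70.772°.
Midpoint longitude = -147.878° + (-70.772°)/2 = -147.878° − 35.386° = -183.264°.
Normalise into (−180°, 180°]: +176.736°.
(The naïve average (-147.878 + +141.350)/2 = -3.264° is on the wrong side of the globe.)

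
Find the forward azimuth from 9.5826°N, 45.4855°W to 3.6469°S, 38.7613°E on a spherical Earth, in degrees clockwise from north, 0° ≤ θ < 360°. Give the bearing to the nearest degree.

95°

Δλ = 38.7613 − -45.4855 = 84.2468°.
θ = atan2( sin Δλ · cos φ₂ , cos φ₁ · sin φ₂ − sin φ₁ · cos φ₂ · cos Δλ )
  = atan2(0.99295, -0.07937) = 94.570° → normalised to [0°, 360°): 94.570°.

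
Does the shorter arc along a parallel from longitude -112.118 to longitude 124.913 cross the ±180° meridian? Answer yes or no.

Yes

Naïve |124.913 − -112.118| = 237.031° > 180°, so the shorter arc goes the other way round — across 180°.
Signed shortest Δλ = ((124.913 − -112.118 + 180) mod 360) − 180 = -122.969°.
Going west by 122.969° from -112.118° passes through 180° before reaching +124.913°.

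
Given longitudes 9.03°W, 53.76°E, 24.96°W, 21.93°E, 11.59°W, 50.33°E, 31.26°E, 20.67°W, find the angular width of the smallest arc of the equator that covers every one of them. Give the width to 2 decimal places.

Sort the longitudes: -24.96°, -20.67°, -11.59°, -9.03°, +21.93°, +31.26°, +50.33°, +53.76°.
Eastward gaps between consecutive values (wrapping around): 4.29°, 9.08°, 2.56°, 30.96°, 9.33°, 19.07°, 3.43°, 281.28°.
Largest gap = 281.28° ⇒ minimal covering band is its complement: 360° − 281.28° = 78.72°.
Band runs from -24.96° eastward to +53.76°.

78.72°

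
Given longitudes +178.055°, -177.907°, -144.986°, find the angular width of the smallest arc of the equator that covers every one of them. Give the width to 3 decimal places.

Sort the longitudes: -177.907°, -144.986°, +178.055°.
Eastward gaps between consecutive values (wrapping around): 32.921°, 323.041°, 4.038°.
Largest gap = 323.041° ⇒ minimal covering band is its complement: 360° − 323.041° = 36.959°.
Band runs from +178.055° eastward to -144.986°, crossing the antimeridian.

36.959°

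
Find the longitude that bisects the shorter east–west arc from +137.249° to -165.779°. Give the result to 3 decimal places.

+165.735°

Signed shortest Δλ from +137.249° to -165.779° is +56.972°.
Midpoint longitude = +137.249° + (+56.972°)/2 = +137.249° + 28.486° = +165.735°.
(The naïve average (+137.249 + -165.779)/2 = -14.265° is on the wrong side of the globe.)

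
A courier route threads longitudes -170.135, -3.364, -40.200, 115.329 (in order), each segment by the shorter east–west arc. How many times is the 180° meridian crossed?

Leg 1: -170.135° → -3.364°, shortest Δλ = 166.771° (east) — does not cross 180°.
Leg 2: -3.364° → -40.200°, shortest Δλ = -36.836° (west) — does not cross 180°.
Leg 3: -40.200° → +115.329°, shortest Δλ = 155.529° (east) — does not cross 180°.
Total crossings: 0.

0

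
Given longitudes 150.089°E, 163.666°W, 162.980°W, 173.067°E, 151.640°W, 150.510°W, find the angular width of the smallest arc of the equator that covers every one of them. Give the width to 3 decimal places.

Sort the longitudes: -163.666°, -162.980°, -151.640°, -150.510°, +150.089°, +173.067°.
Eastward gaps between consecutive values (wrapping around): 0.686°, 11.340°, 1.130°, 300.599°, 22.978°, 23.267°.
Largest gap = 300.599° ⇒ minimal covering band is its complement: 360° − 300.599° = 59.401°.
Band runs from +150.089° eastward to -150.510°, crossing the antimeridian.

59.401°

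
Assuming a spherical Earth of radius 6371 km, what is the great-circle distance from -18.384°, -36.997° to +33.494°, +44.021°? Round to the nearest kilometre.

Δλ = 44.021 − -36.997 = 81.018°.
Δφ = 33.494 − -18.384 = 51.878°.
a = sin²(Δφ/2) + cos φ₁ · cos φ₂ · sin²(Δλ/2) = 0.525245.
c = 2·atan2(√a, √(1−a)) = 1.62131 rad → d = 6371·c ≈ 10329.36 km.

10329 km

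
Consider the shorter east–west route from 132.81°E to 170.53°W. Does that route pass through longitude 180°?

Yes

Naïve |-170.53 − 132.81| = 303.34° > 180°, so the shorter arc goes the other way round — across 180°.
Signed shortest Δλ = ((-170.53 − 132.81 + 180) mod 360) − 180 = 56.66°.
Going east by 56.66° from +132.81° passes through 180° before reaching -170.53°.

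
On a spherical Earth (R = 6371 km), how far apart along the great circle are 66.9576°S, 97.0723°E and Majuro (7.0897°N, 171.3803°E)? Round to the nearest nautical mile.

Δλ = 171.3803 − 97.0723 = 74.3080°.
Δφ = 7.0897 − -66.9576 = 74.0473°.
a = sin²(Δφ/2) + cos φ₁ · cos φ₂ · sin²(Δλ/2) = 0.504261.
c = 2·atan2(√a, √(1−a)) = 1.57932 rad → d = 6371·c ≈ 10061.83 km ≈ 5432.96 nmi.

5433 nmi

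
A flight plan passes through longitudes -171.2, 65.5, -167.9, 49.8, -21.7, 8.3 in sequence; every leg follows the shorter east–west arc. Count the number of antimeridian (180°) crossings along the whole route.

Leg 1: -171.2° → +65.5°, shortest Δλ = -123.3° (west) — crosses 180°.
Leg 2: +65.5° → -167.9°, shortest Δλ = 126.6° (east) — crosses 180°.
Leg 3: -167.9° → +49.8°, shortest Δλ = -142.3° (west) — crosses 180°.
Leg 4: +49.8° → -21.7°, shortest Δλ = -71.5° (west) — does not cross 180°.
Leg 5: -21.7° → +8.3°, shortest Δλ = 30.0° (east) — does not cross 180°.
Total crossings: 3.

3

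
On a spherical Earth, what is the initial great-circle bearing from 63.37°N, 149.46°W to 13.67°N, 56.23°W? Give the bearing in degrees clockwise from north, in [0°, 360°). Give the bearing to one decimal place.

Δλ = -56.23 − -149.46 = 93.23°.
θ = atan2( sin Δλ · cos φ₂ , cos φ₁ · sin φ₂ − sin φ₁ · cos φ₂ · cos Δλ )
  = atan2(0.97013, 0.15487) = 80.930° → normalised to [0°, 360°): 80.930°.

80.9°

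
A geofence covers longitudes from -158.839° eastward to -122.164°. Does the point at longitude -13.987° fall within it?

No

Band width going east from -158.839° to -122.164°: ((-122.164 − -158.839) mod 360) = 36.675°.
Offset of -13.987° east of the west edge: ((-13.987 − -158.839) mod 360) = 144.852°.
144.852° > 36.675° ⇒ outside.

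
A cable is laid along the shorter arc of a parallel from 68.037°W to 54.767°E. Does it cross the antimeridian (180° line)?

No

Signed shortest Δλ = ((54.767 − -68.037 + 180) mod 360) − 180 = 122.804°.
Going east by 122.804° from -68.037° reaches +54.767° without touching 180°.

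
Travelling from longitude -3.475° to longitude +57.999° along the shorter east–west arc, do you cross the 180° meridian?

Signed shortest Δλ = ((57.999 − -3.475 + 180) mod 360) − 180 = 61.474°.
Going east by 61.474° from -3.475° reaches +57.999° without touching 180°.

No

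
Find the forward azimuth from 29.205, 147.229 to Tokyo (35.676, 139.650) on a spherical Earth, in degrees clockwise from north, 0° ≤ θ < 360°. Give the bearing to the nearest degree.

317°

Δλ = 139.650 − 147.229 = -7.579°.
θ = atan2( sin Δλ · cos φ₂ , cos φ₁ · sin φ₂ − sin φ₁ · cos φ₂ · cos Δλ )
  = atan2(-0.10714, 0.11616) = -42.686° → normalised to [0°, 360°): 317.314°.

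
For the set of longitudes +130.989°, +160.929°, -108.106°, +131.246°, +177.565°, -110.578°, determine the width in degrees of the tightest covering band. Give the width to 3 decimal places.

120.905°

Sort the longitudes: -110.578°, -108.106°, +130.989°, +131.246°, +160.929°, +177.565°.
Eastward gaps between consecutive values (wrapping around): 2.472°, 239.095°, 0.257°, 29.683°, 16.636°, 71.857°.
Largest gap = 239.095° ⇒ minimal covering band is its complement: 360° − 239.095° = 120.905°.
Band runs from +130.989° eastward to -108.106°, crossing the antimeridian.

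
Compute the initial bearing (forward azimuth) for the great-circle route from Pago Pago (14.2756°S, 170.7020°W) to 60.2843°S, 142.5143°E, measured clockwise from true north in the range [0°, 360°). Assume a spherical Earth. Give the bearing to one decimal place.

205.5°

Δλ = 142.5143 − -170.7020 = 313.2163°; wrapped into (−180°, 180°]: -46.7837°.
θ = atan2( sin Δλ · cos φ₂ , cos φ₁ · sin φ₂ − sin φ₁ · cos φ₂ · cos Δλ )
  = atan2(-0.36125, -0.75798) = -154.518° → normalised to [0°, 360°): 205.482°.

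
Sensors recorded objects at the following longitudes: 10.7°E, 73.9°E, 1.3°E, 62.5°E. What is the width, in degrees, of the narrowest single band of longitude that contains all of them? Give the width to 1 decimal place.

Sort the longitudes: +1.3°, +10.7°, +62.5°, +73.9°.
Eastward gaps between consecutive values (wrapping around): 9.4°, 51.8°, 11.4°, 287.4°.
Largest gap = 287.4° ⇒ minimal covering band is its complement: 360° − 287.4° = 72.6°.
Band runs from +1.3° eastward to +73.9°.

72.6°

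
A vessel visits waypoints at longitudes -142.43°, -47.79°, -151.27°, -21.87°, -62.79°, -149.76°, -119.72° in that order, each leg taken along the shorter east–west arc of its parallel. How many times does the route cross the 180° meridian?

0

Leg 1: -142.43° → -47.79°, shortest Δλ = 94.64° (east) — does not cross 180°.
Leg 2: -47.79° → -151.27°, shortest Δλ = -103.48° (west) — does not cross 180°.
Leg 3: -151.27° → -21.87°, shortest Δλ = 129.4° (east) — does not cross 180°.
Leg 4: -21.87° → -62.79°, shortest Δλ = -40.92° (west) — does not cross 180°.
Leg 5: -62.79° → -149.76°, shortest Δλ = -86.97° (west) — does not cross 180°.
Leg 6: -149.76° → -119.72°, shortest Δλ = 30.04° (east) — does not cross 180°.
Total crossings: 0.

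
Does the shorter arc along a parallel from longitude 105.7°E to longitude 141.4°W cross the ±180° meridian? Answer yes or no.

Yes

Naïve |-141.4 − 105.7| = 247.1° > 180°, so the shorter arc goes the other way round — across 180°.
Signed shortest Δλ = ((-141.4 − 105.7 + 180) mod 360) − 180 = 112.9°.
Going east by 112.9° from +105.7° passes through 180° before reaching -141.4°.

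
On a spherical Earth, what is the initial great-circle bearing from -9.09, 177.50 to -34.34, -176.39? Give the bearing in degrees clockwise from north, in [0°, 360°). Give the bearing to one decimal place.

Δλ = -176.39 − 177.50 = -353.89°; wrapped into (−180°, 180°]: 6.11°.
θ = atan2( sin Δλ · cos φ₂ , cos φ₁ · sin φ₂ − sin φ₁ · cos φ₂ · cos Δλ )
  = atan2(0.08789, -0.42731) = 168.378° → normalised to [0°, 360°): 168.378°.

168.4°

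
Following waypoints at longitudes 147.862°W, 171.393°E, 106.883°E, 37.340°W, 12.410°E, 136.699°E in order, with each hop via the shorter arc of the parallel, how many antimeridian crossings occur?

1

Leg 1: -147.862° → +171.393°, shortest Δλ = -40.745° (west) — crosses 180°.
Leg 2: +171.393° → +106.883°, shortest Δλ = -64.51° (west) — does not cross 180°.
Leg 3: +106.883° → -37.340°, shortest Δλ = -144.223° (west) — does not cross 180°.
Leg 4: -37.340° → +12.410°, shortest Δλ = 49.75° (east) — does not cross 180°.
Leg 5: +12.410° → +136.699°, shortest Δλ = 124.289° (east) — does not cross 180°.
Total crossings: 1.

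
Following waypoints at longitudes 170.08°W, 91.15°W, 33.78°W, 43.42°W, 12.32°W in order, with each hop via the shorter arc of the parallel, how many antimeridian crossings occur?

0

Leg 1: -170.08° → -91.15°, shortest Δλ = 78.93° (east) — does not cross 180°.
Leg 2: -91.15° → -33.78°, shortest Δλ = 57.37° (east) — does not cross 180°.
Leg 3: -33.78° → -43.42°, shortest Δλ = -9.64° (west) — does not cross 180°.
Leg 4: -43.42° → -12.32°, shortest Δλ = 31.1° (east) — does not cross 180°.
Total crossings: 0.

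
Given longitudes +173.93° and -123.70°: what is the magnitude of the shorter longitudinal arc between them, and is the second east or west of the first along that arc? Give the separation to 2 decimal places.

Raw difference: -123.70 − 173.93 = -297.63°.
Normalise into (−180°, 180°]: -297.63° + 360° = 62.37°.
Positive ⇒ the second point lies to the east; separation 62.37°.

62.37° east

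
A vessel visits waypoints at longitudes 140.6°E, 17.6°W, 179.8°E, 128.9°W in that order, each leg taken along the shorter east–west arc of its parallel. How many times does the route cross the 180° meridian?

Leg 1: +140.6° → -17.6°, shortest Δλ = -158.2° (west) — does not cross 180°.
Leg 2: -17.6° → +179.8°, shortest Δλ = -162.6° (west) — crosses 180°.
Leg 3: +179.8° → -128.9°, shortest Δλ = 51.3° (east) — crosses 180°.
Total crossings: 2.

2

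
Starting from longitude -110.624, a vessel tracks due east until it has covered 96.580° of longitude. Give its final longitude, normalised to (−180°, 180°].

-14.044°

Start at -110.624°; shift +96.580° → -14.044°.
-14.044° already lies in (−180°, 180°].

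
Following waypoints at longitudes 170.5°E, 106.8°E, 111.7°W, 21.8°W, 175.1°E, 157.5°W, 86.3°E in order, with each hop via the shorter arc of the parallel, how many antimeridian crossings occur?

Leg 1: +170.5° → +106.8°, shortest Δλ = -63.7° (west) — does not cross 180°.
Leg 2: +106.8° → -111.7°, shortest Δλ = 141.5° (east) — crosses 180°.
Leg 3: -111.7° → -21.8°, shortest Δλ = 89.9° (east) — does not cross 180°.
Leg 4: -21.8° → +175.1°, shortest Δλ = -163.1° (west) — crosses 180°.
Leg 5: +175.1° → -157.5°, shortest Δλ = 27.4° (east) — crosses 180°.
Leg 6: -157.5° → +86.3°, shortest Δλ = -116.2° (west) — crosses 180°.
Total crossings: 4.

4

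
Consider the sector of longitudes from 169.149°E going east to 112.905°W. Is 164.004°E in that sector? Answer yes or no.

No

Band width going east from +169.149° to -112.905°: ((-112.905 − 169.149) mod 360) = 77.946°.
Offset of +164.004° east of the west edge: ((164.004 − 169.149) mod 360) = 354.855°.
354.855° > 77.946° ⇒ outside.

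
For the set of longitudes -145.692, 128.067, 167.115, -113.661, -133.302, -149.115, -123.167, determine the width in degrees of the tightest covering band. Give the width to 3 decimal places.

118.272°

Sort the longitudes: -149.115°, -145.692°, -133.302°, -123.167°, -113.661°, +128.067°, +167.115°.
Eastward gaps between consecutive values (wrapping around): 3.423°, 12.390°, 10.135°, 9.506°, 241.728°, 39.048°, 43.770°.
Largest gap = 241.728° ⇒ minimal covering band is its complement: 360° − 241.728° = 118.272°.
Band runs from +128.067° eastward to -113.661°, crossing the antimeridian.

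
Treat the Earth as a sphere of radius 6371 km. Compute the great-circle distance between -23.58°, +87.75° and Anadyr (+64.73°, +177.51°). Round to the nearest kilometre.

Δλ = 177.51 − 87.75 = 89.76°.
Δφ = 64.73 − -23.58 = 88.31°.
a = sin²(Δφ/2) + cos φ₁ · cos φ₂ · sin²(Δλ/2) = 0.680055.
c = 2·atan2(√a, √(1−a)) = 1.93918 rad → d = 6371·c ≈ 12354.53 km.

12355 km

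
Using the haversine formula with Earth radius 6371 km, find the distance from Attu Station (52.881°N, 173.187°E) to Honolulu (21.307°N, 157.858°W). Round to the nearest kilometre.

Δλ = -157.858 − 173.187 = -331.045°; wrapped into (−180°, 180°]: 28.955°.
Δφ = 21.307 − 52.881 = -31.574°.
a = sin²(Δφ/2) + cos φ₁ · cos φ₂ · sin²(Δλ/2) = 0.109157.
c = 2·atan2(√a, √(1−a)) = 0.67343 rad → d = 6371·c ≈ 4290.42 km.

4290 km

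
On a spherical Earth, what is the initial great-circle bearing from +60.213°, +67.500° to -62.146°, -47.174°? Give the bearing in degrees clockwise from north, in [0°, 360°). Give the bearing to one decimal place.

237.6°

Δλ = -47.174 − 67.500 = -114.674°.
θ = atan2( sin Δλ · cos φ₂ , cos φ₁ · sin φ₂ − sin φ₁ · cos φ₂ · cos Δλ )
  = atan2(-0.42456, -0.26995) = -122.449° → normalised to [0°, 360°): 237.551°.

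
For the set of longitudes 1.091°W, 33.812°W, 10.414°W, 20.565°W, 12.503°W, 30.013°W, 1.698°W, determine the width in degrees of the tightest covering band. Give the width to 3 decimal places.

Sort the longitudes: -33.812°, -30.013°, -20.565°, -12.503°, -10.414°, -1.698°, -1.091°.
Eastward gaps between consecutive values (wrapping around): 3.799°, 9.448°, 8.062°, 2.089°, 8.716°, 0.607°, 327.279°.
Largest gap = 327.279° ⇒ minimal covering band is its complement: 360° − 327.279° = 32.721°.
Band runs from -33.812° eastward to -1.091°.

32.721°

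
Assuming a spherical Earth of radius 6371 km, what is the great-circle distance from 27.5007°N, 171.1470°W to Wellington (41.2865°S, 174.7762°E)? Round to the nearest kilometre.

Δλ = 174.7762 − -171.1470 = 345.9232°; wrapped into (−180°, 180°]: -14.0768°.
Δφ = -41.2865 − 27.5007 = -68.7872°.
a = sin²(Δφ/2) + cos φ₁ · cos φ₂ · sin²(Δλ/2) = 0.329091.
c = 2·atan2(√a, √(1−a)) = 1.22195 rad → d = 6371·c ≈ 7785.02 km.

7785 km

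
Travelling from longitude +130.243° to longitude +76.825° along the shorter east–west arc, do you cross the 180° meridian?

No

Signed shortest Δλ = ((76.825 − 130.243 + 180) mod 360) − 180 = -53.418°.
Going west by 53.418° from +130.243° reaches +76.825° without touching 180°.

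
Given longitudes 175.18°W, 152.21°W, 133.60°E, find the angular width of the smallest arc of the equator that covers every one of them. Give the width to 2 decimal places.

Sort the longitudes: -175.18°, -152.21°, +133.60°.
Eastward gaps between consecutive values (wrapping around): 22.97°, 285.81°, 51.22°.
Largest gap = 285.81° ⇒ minimal covering band is its complement: 360° − 285.81° = 74.19°.
Band runs from +133.60° eastward to -152.21°, crossing the antimeridian.

74.19°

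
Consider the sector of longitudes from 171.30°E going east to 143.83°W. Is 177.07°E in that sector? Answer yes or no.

Band width going east from +171.30° to -143.83°: ((-143.83 − 171.30) mod 360) = 44.87°.
Offset of +177.07° east of the west edge: ((177.07 − 171.30) mod 360) = 5.77°.
5.77° ≤ 44.87° ⇒ inside.

Yes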